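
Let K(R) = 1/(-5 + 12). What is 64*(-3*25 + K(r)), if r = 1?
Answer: -33536/7 ≈ -4790.9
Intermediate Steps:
K(R) = ⅐ (K(R) = 1/7 = ⅐)
64*(-3*25 + K(r)) = 64*(-3*25 + ⅐) = 64*(-75 + ⅐) = 64*(-524/7) = -33536/7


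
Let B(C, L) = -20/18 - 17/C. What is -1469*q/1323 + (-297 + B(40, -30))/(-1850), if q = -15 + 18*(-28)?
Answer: 6270468059/10878000 ≈ 576.44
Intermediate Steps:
q = -519 (q = -15 - 504 = -519)
B(C, L) = -10/9 - 17/C (B(C, L) = -20*1/18 - 17/C = -10/9 - 17/C)
-1469*q/1323 + (-297 + B(40, -30))/(-1850) = -1469/(1323/(-519)) + (-297 + (-10/9 - 17/40))/(-1850) = -1469/(1323*(-1/519)) + (-297 + (-10/9 - 17*1/40))*(-1/1850) = -1469/(-441/173) + (-297 + (-10/9 - 17/40))*(-1/1850) = -1469*(-173/441) + (-297 - 553/360)*(-1/1850) = 254137/441 - 107473/360*(-1/1850) = 254137/441 + 107473/666000 = 6270468059/10878000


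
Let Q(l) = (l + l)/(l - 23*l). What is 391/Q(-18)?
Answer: -4301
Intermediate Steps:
Q(l) = -1/11 (Q(l) = (2*l)/((-22*l)) = (2*l)*(-1/(22*l)) = -1/11)
391/Q(-18) = 391/(-1/11) = 391*(-11) = -4301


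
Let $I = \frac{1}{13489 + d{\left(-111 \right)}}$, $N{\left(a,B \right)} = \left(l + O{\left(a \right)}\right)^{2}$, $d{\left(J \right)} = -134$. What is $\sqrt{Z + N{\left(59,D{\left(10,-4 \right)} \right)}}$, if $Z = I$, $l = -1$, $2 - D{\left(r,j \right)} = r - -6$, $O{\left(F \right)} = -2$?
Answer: $\frac{2 \sqrt{401304395}}{13355} \approx 3.0$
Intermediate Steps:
$D{\left(r,j \right)} = -4 - r$ ($D{\left(r,j \right)} = 2 - \left(r - -6\right) = 2 - \left(r + 6\right) = 2 - \left(6 + r\right) = -4 - r$)
$N{\left(a,B \right)} = 9$ ($N{\left(a,B \right)} = \left(-1 - 2\right)^{2} = \left(-3\right)^{2} = 9$)
$I = \frac{1}{13355}$ ($I = \frac{1}{13489 - 134} = \frac{1}{13355} \approx 7.4878 \cdot 10^{-5}$)
$Z = \frac{1}{13355} \approx 7.4878 \cdot 10^{-5}$
$\sqrt{Z + N{\left(59,D{\left(10,-4 \right)} \right)}} = \sqrt{\frac{1}{13355} + 9} = \sqrt{\frac{120196}{13355}} = \frac{2 \sqrt{401304395}}{13355}$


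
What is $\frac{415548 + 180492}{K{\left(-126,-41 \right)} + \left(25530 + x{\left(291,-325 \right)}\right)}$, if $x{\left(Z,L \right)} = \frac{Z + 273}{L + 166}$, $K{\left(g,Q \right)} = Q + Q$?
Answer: $\frac{7897530}{337139} \approx 23.425$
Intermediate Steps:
$K{\left(g,Q \right)} = 2 Q$
$x{\left(Z,L \right)} = \frac{273 + Z}{166 + L}$
$\frac{415548 + 180492}{K{\left(-126,-41 \right)} + \left(25530 + x{\left(291,-325 \right)}\right)} = \frac{415548 + 180492}{2 \left(-41\right) + \left(25530 + \frac{273 + 291}{166 - 325}\right)} = \frac{596040}{-82 + \left(25530 + \frac{1}{-159} \cdot 564\right)} = \frac{596040}{-82 + \left(25530 - \frac{188}{53}\right)} = \frac{596040}{-82 + \frac{1352902}{53}} = \frac{596040}{\frac{1348556}{53}} = 596040 \cdot \frac{53}{1348556} = \frac{7897530}{337139}$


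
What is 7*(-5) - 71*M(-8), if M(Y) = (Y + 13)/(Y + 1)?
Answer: 110/7 ≈ 15.714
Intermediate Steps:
M(Y) = (13 + Y)/(1 + Y)
7*(-5) - 71*M(-8) = 7*(-5) - 71*(13 - 8)/(1 - 8) = -35 - 71*5/(-7) = -35 - (-71)*5/7 = -35 - 71*(-5/7) = -35 + 355/7 = 110/7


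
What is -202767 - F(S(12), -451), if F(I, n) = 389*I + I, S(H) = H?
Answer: -207447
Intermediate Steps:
F(I, n) = 390*I
-202767 - F(S(12), -451) = -202767 - 390*12 = -202767 - 1*4680 = -202767 - 4680 = -207447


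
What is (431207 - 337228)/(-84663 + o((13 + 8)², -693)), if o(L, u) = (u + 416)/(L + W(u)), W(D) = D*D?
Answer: -45174765510/40696657747 ≈ -1.1100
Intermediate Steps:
W(D) = D²
o(L, u) = (416 + u)/(L + u²) (o(L, u) = (u + 416)/(L + u²) = (416 + u)/(L + u²))
(431207 - 337228)/(-84663 + o((13 + 8)², -693)) = (431207 - 337228)/(-84663 + (416 - 693)/((13 + 8)² + (-693)²)) = 93979/(-84663 - 277/(21² + 480249)) = 93979/(-84663 - 277/(441 + 480249)) = 93979/(-84663 - 277/480690) = 93979/(-40696657747/480690) = 93979*(-480690/40696657747) = -45174765510/40696657747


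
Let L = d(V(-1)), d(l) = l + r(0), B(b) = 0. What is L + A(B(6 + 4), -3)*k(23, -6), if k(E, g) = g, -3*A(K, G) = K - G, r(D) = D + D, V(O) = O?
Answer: 5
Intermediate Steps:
r(D) = 2*D
A(K, G) = -K/3 + G/3 (A(K, G) = -(K - G)/3 = -K/3 + G/3)
d(l) = l (d(l) = l + 2*0 = l + 0 = l)
L = -1
L + A(B(6 + 4), -3)*k(23, -6) = -1 + (-1/3*0 + (1/3)*(-3))*(-6) = -1 + (0 - 1)*(-6) = -1 - 1*(-6) = -1 + 6 = 5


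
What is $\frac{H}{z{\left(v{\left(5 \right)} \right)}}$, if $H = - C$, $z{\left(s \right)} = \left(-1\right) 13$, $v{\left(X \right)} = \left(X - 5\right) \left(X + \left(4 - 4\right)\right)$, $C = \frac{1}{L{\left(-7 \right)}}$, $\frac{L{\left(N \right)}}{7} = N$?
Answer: $- \frac{1}{637} \approx -0.0015699$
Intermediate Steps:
$L{\left(N \right)} = 7 N$
$C = - \frac{1}{49}$ ($C = \frac{1}{7 \left(-7\right)} = \frac{1}{-49} = - \frac{1}{49} \approx -0.020408$)
$v{\left(X \right)} = X \left(-5 + X\right)$ ($v{\left(X \right)} = \left(-5 + X\right) \left(X + 0\right) = \left(-5 + X\right) X = X \left(-5 + X\right)$)
$z{\left(s \right)} = -13$
$H = \frac{1}{49}$ ($H = \left(-1\right) \left(- \frac{1}{49}\right) = \frac{1}{49} \approx 0.020408$)
$\frac{H}{z{\left(v{\left(5 \right)} \right)}} = \frac{1}{49 \left(-13\right)} = \frac{1}{49} \left(- \frac{1}{13}\right) = - \frac{1}{637}$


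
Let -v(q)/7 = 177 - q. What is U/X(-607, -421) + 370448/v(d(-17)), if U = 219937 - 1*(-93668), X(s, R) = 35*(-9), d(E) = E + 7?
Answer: -239093/187 ≈ -1278.6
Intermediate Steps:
d(E) = 7 + E
v(q) = -1239 + 7*q (v(q) = -7*(177 - q) = -1239 + 7*q)
X(s, R) = -315
U = 313605 (U = 219937 + 93668 = 313605)
U/X(-607, -421) + 370448/v(d(-17)) = 313605/(-315) + 370448/(-1239 + 7*(7 - 17)) = 313605*(-1/315) + 370448/(-1239 + 7*(-10)) = -6969/7 + 370448/(-1239 - 70) = -6969/7 + 370448/(-1309) = -6969/7 + 370448*(-1/1309) = -6969/7 - 370448/1309 = -239093/187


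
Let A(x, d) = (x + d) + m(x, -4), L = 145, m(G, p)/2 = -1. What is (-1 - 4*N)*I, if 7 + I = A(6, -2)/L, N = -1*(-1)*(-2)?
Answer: -7091/145 ≈ -48.903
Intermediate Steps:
m(G, p) = -2 (m(G, p) = 2*(-1) = -2)
A(x, d) = -2 + d + x (A(x, d) = (x + d) - 2 = (d + x) - 2 = -2 + d + x)
N = -2 (N = 1*(-2) = -2)
I = -1013/145 (I = -7 + (-2 - 2 + 6)/145 = -7 + 2*(1/145) = -7 + 2/145 = -1013/145 ≈ -6.9862)
(-1 - 4*N)*I = (-1 - 4*(-2))*(-1013/145) = (-1 + 8)*(-1013/145) = 7*(-1013/145) = -7091/145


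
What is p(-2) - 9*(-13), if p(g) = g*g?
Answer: 121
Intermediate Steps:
p(g) = g**2
p(-2) - 9*(-13) = (-2)**2 - 9*(-13) = 4 + 117 = 121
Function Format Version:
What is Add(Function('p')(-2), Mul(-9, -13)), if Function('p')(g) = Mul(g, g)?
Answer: 121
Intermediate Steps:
Function('p')(g) = Pow(g, 2)
Add(Function('p')(-2), Mul(-9, -13)) = Add(Pow(-2, 2), Mul(-9, -13)) = Add(4, 117) = 121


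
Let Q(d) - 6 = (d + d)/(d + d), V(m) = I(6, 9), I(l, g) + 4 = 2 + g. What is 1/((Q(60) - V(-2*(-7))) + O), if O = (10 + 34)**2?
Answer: 1/1936 ≈ 0.00051653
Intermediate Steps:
I(l, g) = -2 + g (I(l, g) = -4 + (2 + g) = -2 + g)
V(m) = 7 (V(m) = -2 + 9 = 7)
Q(d) = 7 (Q(d) = 6 + (d + d)/(d + d) = 6 + (2*d)/((2*d)) = 6 + (2*d)*(1/(2*d)) = 6 + 1 = 7)
O = 1936 (O = 44**2 = 1936)
1/((Q(60) - V(-2*(-7))) + O) = 1/((7 - 1*7) + 1936) = 1/((7 - 7) + 1936) = 1/(0 + 1936) = 1/1936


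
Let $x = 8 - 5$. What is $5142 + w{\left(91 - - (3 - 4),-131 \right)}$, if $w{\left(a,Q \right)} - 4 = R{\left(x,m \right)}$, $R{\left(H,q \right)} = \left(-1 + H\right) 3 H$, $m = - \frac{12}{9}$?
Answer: $5164$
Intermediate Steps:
$m = - \frac{4}{3}$ ($m = \left(-12\right) \frac{1}{9} = - \frac{4}{3} \approx -1.3333$)
$x = 3$
$R{\left(H,q \right)} = 3 H \left(-1 + H\right)$
$w{\left(a,Q \right)} = 22$ ($w{\left(a,Q \right)} = 4 + 3 \cdot 3 \left(-1 + 3\right) = 4 + 3 \cdot 3 \cdot 2 = 4 + 18 = 22$)
$5142 + w{\left(91 - - (3 - 4),-131 \right)} = 5142 + 22 = 5164$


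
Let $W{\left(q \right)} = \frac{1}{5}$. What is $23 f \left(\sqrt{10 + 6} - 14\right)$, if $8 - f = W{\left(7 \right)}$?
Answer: $-1794$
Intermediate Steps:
$W{\left(q \right)} = \frac{1}{5}$
$f = \frac{39}{5}$ ($f = 8 - \frac{1}{5} = \frac{39}{5} \approx 7.8$)
$23 f \left(\sqrt{10 + 6} - 14\right) = 23 \cdot \frac{39}{5} \left(\sqrt{10 + 6} - 14\right) = \frac{897 \left(\sqrt{16} - 14\right)}{5} = \frac{897 \left(4 - 14\right)}{5} = \frac{897}{5} \left(-10\right) = -1794$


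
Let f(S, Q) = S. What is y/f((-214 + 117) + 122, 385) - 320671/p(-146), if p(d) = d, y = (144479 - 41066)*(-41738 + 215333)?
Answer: 524199411617/730 ≈ 7.1808e+8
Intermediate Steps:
y = 17951979735 (y = 103413*173595 = 17951979735)
y/f((-214 + 117) + 122, 385) - 320671/p(-146) = 17951979735/((-214 + 117) + 122) - 320671/(-146) = 17951979735/(-97 + 122) - 320671*(-1/146) = 17951979735/25 + 320671/146 = 17951979735*(1/25) + 320671/146 = 3590395947/5 + 320671/146 = 524199411617/730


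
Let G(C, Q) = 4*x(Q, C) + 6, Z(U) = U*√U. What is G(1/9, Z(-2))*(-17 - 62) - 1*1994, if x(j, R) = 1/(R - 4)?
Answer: -83536/35 ≈ -2386.7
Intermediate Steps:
Z(U) = U^(3/2)
x(j, R) = 1/(-4 + R)
G(C, Q) = 6 + 4/(-4 + C) (G(C, Q) = 4/(-4 + C) + 6 = 6 + 4/(-4 + C))
G(1/9, Z(-2))*(-17 - 62) - 1*1994 = (2*(-10 + 3/9)/(-4 + 1/9))*(-17 - 62) - 1*1994 = (2*(-10 + 3*(⅑))/(-4 + ⅑))*(-79) - 1994 = (2*(-10 + ⅓)/(-35/9))*(-79) - 1994 = (2*(-9/35)*(-29/3))*(-79) - 1994 = (174/35)*(-79) - 1994 = -13746/35 - 1994 = -83536/35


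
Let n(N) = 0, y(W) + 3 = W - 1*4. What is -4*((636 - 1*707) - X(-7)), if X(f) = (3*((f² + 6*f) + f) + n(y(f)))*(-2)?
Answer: 284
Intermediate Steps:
y(W) = -7 + W (y(W) = -3 + (W - 1*4) = -3 + (W - 4) = -3 + (-4 + W) = -7 + W)
X(f) = -42*f - 6*f² (X(f) = (3*((f² + 6*f) + f) + 0)*(-2) = (3*(f² + 7*f) + 0)*(-2) = ((3*f² + 21*f) + 0)*(-2) = (3*f² + 21*f)*(-2) = -42*f - 6*f²)
-4*((636 - 1*707) - X(-7)) = -4*((636 - 1*707) - 6*(-7)*(-7 - 1*(-7))) = -4*((636 - 707) - 6*(-7)*(-7 + 7)) = -4*(-71 - 6*(-7)*0) = -4*(-71 - 1*0) = -4*(-71 + 0) = -4*(-71) = 284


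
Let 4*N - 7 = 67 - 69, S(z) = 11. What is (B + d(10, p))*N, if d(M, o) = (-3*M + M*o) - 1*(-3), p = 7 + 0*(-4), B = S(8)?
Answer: 135/2 ≈ 67.500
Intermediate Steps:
B = 11
p = 7 (p = 7 + 0 = 7)
d(M, o) = 3 - 3*M + M*o (d(M, o) = (-3*M + M*o) + 3 = 3 - 3*M + M*o)
N = 5/4 (N = 7/4 + (67 - 69)/4 = 7/4 + (¼)*(-2) = 7/4 - ½ = 5/4 ≈ 1.2500)
(B + d(10, p))*N = (11 + (3 - 3*10 + 10*7))*(5/4) = (11 + (3 - 30 + 70))*(5/4) = (11 + 43)*(5/4) = 54*(5/4) = 135/2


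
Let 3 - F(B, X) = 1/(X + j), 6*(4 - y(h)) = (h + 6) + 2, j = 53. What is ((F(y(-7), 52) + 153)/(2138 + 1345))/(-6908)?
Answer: -1489/229669020 ≈ -6.4832e-6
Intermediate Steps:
y(h) = 8/3 - h/6 (y(h) = 4 - ((h + 6) + 2)/6 = 4 - ((6 + h) + 2)/6 = 4 - (8 + h)/6 = 4 + (-4/3 - h/6) = 8/3 - h/6)
F(B, X) = 3 - 1/(53 + X) (F(B, X) = 3 - 1/(X + 53) = 3 - 1/(53 + X))
((F(y(-7), 52) + 153)/(2138 + 1345))/(-6908) = (((158 + 3*52)/(53 + 52) + 153)/(2138 + 1345))/(-6908) = (((158 + 156)/105 + 153)/3483)*(-1/6908) = (((1/105)*314 + 153)*(1/3483))*(-1/6908) = ((314/105 + 153)*(1/3483))*(-1/6908) = ((16379/105)*(1/3483))*(-1/6908) = (16379/365715)*(-1/6908) = -1489/229669020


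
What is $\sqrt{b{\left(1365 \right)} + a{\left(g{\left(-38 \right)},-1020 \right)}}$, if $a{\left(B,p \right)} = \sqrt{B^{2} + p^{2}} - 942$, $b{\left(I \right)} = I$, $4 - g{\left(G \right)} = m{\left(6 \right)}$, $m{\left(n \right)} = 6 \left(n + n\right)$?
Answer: $\sqrt{423 + 68 \sqrt{226}} \approx 38.017$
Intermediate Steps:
$m{\left(n \right)} = 12 n$ ($m{\left(n \right)} = 6 \cdot 2 n = 12 n$)
$g{\left(G \right)} = -68$ ($g{\left(G \right)} = 4 - 12 \cdot 6 = 4 - 72 = -68$)
$a{\left(B,p \right)} = -942 + \sqrt{B^{2} + p^{2}}$ ($a{\left(B,p \right)} = \sqrt{B^{2} + p^{2}} - 942 = -942 + \sqrt{B^{2} + p^{2}}$)
$\sqrt{b{\left(1365 \right)} + a{\left(g{\left(-38 \right)},-1020 \right)}} = \sqrt{1365 - \left(942 - \sqrt{\left(-68\right)^{2} + \left(-1020\right)^{2}}\right)} = \sqrt{1365 - \left(942 - \sqrt{4624 + 1040400}\right)} = \sqrt{1365 - \left(942 - \sqrt{1045024}\right)} = \sqrt{1365 - \left(942 - 68 \sqrt{226}\right)} = \sqrt{423 + 68 \sqrt{226}}$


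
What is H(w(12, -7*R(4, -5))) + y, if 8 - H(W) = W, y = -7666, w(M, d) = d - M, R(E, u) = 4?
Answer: -7618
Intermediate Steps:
H(W) = 8 - W
H(w(12, -7*R(4, -5))) + y = (8 - (-7*4 - 1*12)) - 7666 = (8 - (-28 - 12)) - 7666 = (8 - 1*(-40)) - 7666 = (8 + 40) - 7666 = 48 - 7666 = -7618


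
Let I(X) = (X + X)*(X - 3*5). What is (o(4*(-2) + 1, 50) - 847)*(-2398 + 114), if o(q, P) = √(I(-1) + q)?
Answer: 1923128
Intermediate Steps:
I(X) = 2*X*(-15 + X) (I(X) = (2*X)*(X - 15) = (2*X)*(-15 + X) = 2*X*(-15 + X))
o(q, P) = √(32 + q) (o(q, P) = √(2*(-1)*(-15 - 1) + q) = √(2*(-1)*(-16) + q) = √(32 + q))
(o(4*(-2) + 1, 50) - 847)*(-2398 + 114) = (√(32 + (4*(-2) + 1)) - 847)*(-2398 + 114) = (√(32 + (-8 + 1)) - 847)*(-2284) = (√(32 - 7) - 847)*(-2284) = (√25 - 847)*(-2284) = (5 - 847)*(-2284) = -842*(-2284) = 1923128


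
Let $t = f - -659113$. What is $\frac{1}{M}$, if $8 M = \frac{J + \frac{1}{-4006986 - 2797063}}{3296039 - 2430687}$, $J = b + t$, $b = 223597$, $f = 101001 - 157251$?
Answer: $\frac{47103179281984}{5623274336539} \approx 8.3765$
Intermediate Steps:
$f = -56250$
$t = 602863$ ($t = -56250 - -659113 = -56250 + 659113 = 602863$)
$J = 826460$ ($J = 223597 + 602863 = 826460$)
$M = \frac{5623274336539}{47103179281984}$ ($M = \frac{\left(826460 + \frac{1}{-4006986 - 2797063}\right) \frac{1}{3296039 - 2430687}}{8} = \frac{\left(826460 + \frac{1}{-6804049}\right) \frac{1}{865352}}{8} = \frac{\left(826460 - \frac{1}{6804049}\right) \frac{1}{865352}}{8} = \frac{\frac{5623274336539}{6804049} \cdot \frac{1}{865352}}{8} = \frac{1}{8} \cdot \frac{5623274336539}{5887897410248} = \frac{5623274336539}{47103179281984} \approx 0.11938$)
$\frac{1}{M} = \frac{1}{\frac{5623274336539}{47103179281984}} = \frac{47103179281984}{5623274336539}$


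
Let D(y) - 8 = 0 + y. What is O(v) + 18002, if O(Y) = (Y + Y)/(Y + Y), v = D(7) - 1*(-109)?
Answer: 18003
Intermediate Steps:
D(y) = 8 + y (D(y) = 8 + (0 + y) = 8 + y)
v = 124 (v = (8 + 7) - 1*(-109) = 15 + 109 = 124)
O(Y) = 1 (O(Y) = (2*Y)/((2*Y)) = (2*Y)*(1/(2*Y)) = 1)
O(v) + 18002 = 1 + 18002 = 18003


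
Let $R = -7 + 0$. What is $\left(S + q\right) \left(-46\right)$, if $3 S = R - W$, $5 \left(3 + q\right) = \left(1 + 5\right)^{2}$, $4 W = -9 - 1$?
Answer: $- \frac{621}{5} \approx -124.2$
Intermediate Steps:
$R = -7$
$W = - \frac{5}{2}$ ($W = \frac{-9 - 1}{4} = \frac{1}{4} \left(-10\right) = - \frac{5}{2} \approx -2.5$)
$q = \frac{21}{5}$ ($q = -3 + \frac{\left(1 + 5\right)^{2}}{5} = -3 + \frac{6^{2}}{5} = -3 + \frac{1}{5} \cdot 36 = -3 + \frac{36}{5} = \frac{21}{5} \approx 4.2$)
$S = - \frac{3}{2}$ ($S = \frac{-7 - - \frac{5}{2}}{3} = \frac{-7 + \frac{5}{2}}{3} = \frac{1}{3} \left(- \frac{9}{2}\right) = - \frac{3}{2} \approx -1.5$)
$\left(S + q\right) \left(-46\right) = \left(- \frac{3}{2} + \frac{21}{5}\right) \left(-46\right) = \frac{27}{10} \left(-46\right) = - \frac{621}{5}$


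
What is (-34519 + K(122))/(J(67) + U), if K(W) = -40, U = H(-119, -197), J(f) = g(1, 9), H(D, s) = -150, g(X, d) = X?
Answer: 34559/149 ≈ 231.94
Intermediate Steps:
J(f) = 1
U = -150
(-34519 + K(122))/(J(67) + U) = (-34519 - 40)/(1 - 150) = -34559/(-149) = -34559*(-1/149) = 34559/149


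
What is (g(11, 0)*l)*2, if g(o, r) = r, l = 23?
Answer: 0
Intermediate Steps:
(g(11, 0)*l)*2 = (0*23)*2 = 0*2 = 0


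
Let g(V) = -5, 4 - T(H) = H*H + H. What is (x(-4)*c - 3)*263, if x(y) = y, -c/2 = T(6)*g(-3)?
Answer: 398971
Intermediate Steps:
T(H) = 4 - H - H² (T(H) = 4 - (H*H + H) = 4 - (H² + H) = 4 - (H + H²) = 4 + (-H - H²) = 4 - H - H²)
c = -380 (c = -2*(4 - 1*6 - 1*6²)*(-5) = -2*(4 - 6 - 1*36)*(-5) = -2*(4 - 6 - 36)*(-5) = -(-76)*(-5) = -2*190 = -380)
(x(-4)*c - 3)*263 = (-4*(-380) - 3)*263 = (1520 - 3)*263 = 1517*263 = 398971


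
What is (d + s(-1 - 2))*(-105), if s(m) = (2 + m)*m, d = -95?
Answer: 9660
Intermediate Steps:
s(m) = m*(2 + m)
(d + s(-1 - 2))*(-105) = (-95 + (-1 - 2)*(2 + (-1 - 2)))*(-105) = (-95 - 3*(2 - 3))*(-105) = (-95 - 3*(-1))*(-105) = (-95 + 3)*(-105) = -92*(-105) = 9660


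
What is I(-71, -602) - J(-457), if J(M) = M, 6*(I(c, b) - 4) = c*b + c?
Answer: 45437/6 ≈ 7572.8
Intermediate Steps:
I(c, b) = 4 + c/6 + b*c/6 (I(c, b) = 4 + (c*b + c)/6 = 4 + (b*c + c)/6 = 4 + (c + b*c)/6 = 4 + (c/6 + b*c/6) = 4 + c/6 + b*c/6)
I(-71, -602) - J(-457) = (4 + (⅙)*(-71) + (⅙)*(-602)*(-71)) - 1*(-457) = (4 - 71/6 + 21371/3) + 457 = 42695/6 + 457 = 45437/6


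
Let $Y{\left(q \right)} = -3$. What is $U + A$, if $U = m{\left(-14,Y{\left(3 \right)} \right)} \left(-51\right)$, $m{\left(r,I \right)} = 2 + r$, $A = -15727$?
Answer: $-15115$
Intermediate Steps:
$U = 612$ ($U = \left(2 - 14\right) \left(-51\right) = \left(-12\right) \left(-51\right) = 612$)
$U + A = 612 - 15727 = -15115$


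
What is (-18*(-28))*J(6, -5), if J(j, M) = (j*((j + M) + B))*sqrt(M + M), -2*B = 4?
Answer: -3024*I*sqrt(10) ≈ -9562.7*I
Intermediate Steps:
B = -2 (B = -1/2*4 = -2)
J(j, M) = j*sqrt(2)*sqrt(M)*(-2 + M + j) (J(j, M) = (j*((j + M) - 2))*sqrt(M + M) = (j*((M + j) - 2))*sqrt(2*M) = (j*(-2 + M + j))*(sqrt(2)*sqrt(M)) = j*sqrt(2)*sqrt(M)*(-2 + M + j))
(-18*(-28))*J(6, -5) = (-18*(-28))*(6*sqrt(2)*sqrt(-5)*(-2 - 5 + 6)) = 504*(6*sqrt(2)*(I*sqrt(5))*(-1)) = 504*(-6*I*sqrt(10)) = -3024*I*sqrt(10)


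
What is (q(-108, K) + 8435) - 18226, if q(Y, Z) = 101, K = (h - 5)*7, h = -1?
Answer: -9690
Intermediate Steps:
K = -42 (K = (-1 - 5)*7 = -6*7 = -42)
(q(-108, K) + 8435) - 18226 = (101 + 8435) - 18226 = 8536 - 18226 = -9690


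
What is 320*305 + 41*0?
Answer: 97600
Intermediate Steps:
320*305 + 41*0 = 97600 + 0 = 97600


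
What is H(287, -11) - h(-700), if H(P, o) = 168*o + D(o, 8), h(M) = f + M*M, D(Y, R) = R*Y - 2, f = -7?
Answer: -491931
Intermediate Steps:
D(Y, R) = -2 + R*Y
h(M) = -7 + M² (h(M) = -7 + M*M = -7 + M²)
H(P, o) = -2 + 176*o (H(P, o) = 168*o + (-2 + 8*o) = -2 + 176*o)
H(287, -11) - h(-700) = (-2 + 176*(-11)) - (-7 + (-700)²) = (-2 - 1936) - (-7 + 490000) = -1938 - 1*489993 = -1938 - 489993 = -491931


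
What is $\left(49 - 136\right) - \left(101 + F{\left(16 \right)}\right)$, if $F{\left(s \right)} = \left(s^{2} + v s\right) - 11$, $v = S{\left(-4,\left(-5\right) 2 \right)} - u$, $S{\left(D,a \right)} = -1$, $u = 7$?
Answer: $-305$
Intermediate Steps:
$v = -8$ ($v = -1 - 7 = -8$)
$F{\left(s \right)} = -11 + s^{2} - 8 s$ ($F{\left(s \right)} = \left(s^{2} - 8 s\right) - 11 = -11 + s^{2} - 8 s$)
$\left(49 - 136\right) - \left(101 + F{\left(16 \right)}\right) = \left(49 - 136\right) - \left(101 - \left(139 - 256\right)\right) = -87 - \left(101 - -117\right) = -87 - \left(101 + 117\right) = -87 - 218 = -305$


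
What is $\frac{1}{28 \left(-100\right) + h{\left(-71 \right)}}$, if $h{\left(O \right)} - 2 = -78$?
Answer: $- \frac{1}{2876} \approx -0.00034771$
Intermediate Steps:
$h{\left(O \right)} = -76$ ($h{\left(O \right)} = 2 - 78 = -76$)
$\frac{1}{28 \left(-100\right) + h{\left(-71 \right)}} = \frac{1}{28 \left(-100\right) - 76} = \frac{1}{-2800 - 76} = \frac{1}{-2876} = - \frac{1}{2876}$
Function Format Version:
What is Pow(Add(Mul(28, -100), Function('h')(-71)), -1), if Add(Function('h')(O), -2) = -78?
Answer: Rational(-1, 2876) ≈ -0.00034771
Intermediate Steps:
Function('h')(O) = -76 (Function('h')(O) = Add(2, -78) = -76)
Pow(Add(Mul(28, -100), Function('h')(-71)), -1) = Pow(Add(Mul(28, -100), -76), -1) = Pow(Add(-2800, -76), -1) = Pow(-2876, -1) = Rational(-1, 2876)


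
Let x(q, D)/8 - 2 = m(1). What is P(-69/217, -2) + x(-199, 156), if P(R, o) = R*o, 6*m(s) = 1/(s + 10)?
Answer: 119998/7161 ≈ 16.757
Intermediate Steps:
m(s) = 1/(6*(10 + s)) (m(s) = 1/(6*(s + 10)) = 1/(6*(10 + s)))
x(q, D) = 532/33 (x(q, D) = 16 + 8*(1/(6*(10 + 1))) = 16 + 8*((⅙)/11) = 16 + 8*((⅙)*(1/11)) = 16 + 8*(1/66) = 16 + 4/33 = 532/33)
P(-69/217, -2) + x(-199, 156) = -69/217*(-2) + 532/33 = 138/217 + 532/33 = 119998/7161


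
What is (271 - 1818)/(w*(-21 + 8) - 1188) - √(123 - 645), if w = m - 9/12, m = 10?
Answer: 6188/5233 - 3*I*√58 ≈ 1.1825 - 22.847*I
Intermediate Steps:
w = 37/4 (w = 10 - 9/12 = 10 - 1*¾ = 10 - ¾ = 37/4 ≈ 9.2500)
(271 - 1818)/(w*(-21 + 8) - 1188) - √(123 - 645) = (271 - 1818)/(37*(-21 + 8)/4 - 1188) - √(123 - 645) = -1547/((37/4)*(-13) - 1188) - √(-522) = -1547/(-481/4 - 1188) - 3*I*√58 = -1547/(-5233/4) - 3*I*√58 = -1547*(-4/5233) - 3*I*√58 = 6188/5233 - 3*I*√58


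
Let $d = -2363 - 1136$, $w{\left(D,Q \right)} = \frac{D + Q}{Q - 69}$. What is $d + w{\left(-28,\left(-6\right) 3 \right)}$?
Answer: $- \frac{304367}{87} \approx -3498.5$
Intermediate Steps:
$w{\left(D,Q \right)} = \frac{D + Q}{-69 + Q}$
$d = -3499$ ($d = -2363 - 1136 = -3499$)
$d + w{\left(-28,\left(-6\right) 3 \right)} = -3499 + \frac{-28 - 18}{-69 - 18} = -3499 + \frac{1}{-87} \left(-46\right) = -3499 - - \frac{46}{87} = -3499 + \frac{46}{87} = - \frac{304367}{87}$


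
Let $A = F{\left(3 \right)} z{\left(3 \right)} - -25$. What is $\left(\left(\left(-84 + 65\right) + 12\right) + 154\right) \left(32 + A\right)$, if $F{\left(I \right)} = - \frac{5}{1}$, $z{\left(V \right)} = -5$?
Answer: $12054$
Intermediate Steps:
$F{\left(I \right)} = -5$ ($F{\left(I \right)} = \left(-5\right) 1 = -5$)
$A = 50$ ($A = \left(-5\right) \left(-5\right) - -25 = 25 + 25 = 50$)
$\left(\left(\left(-84 + 65\right) + 12\right) + 154\right) \left(32 + A\right) = \left(\left(\left(-84 + 65\right) + 12\right) + 154\right) \left(32 + 50\right) = \left(\left(-19 + 12\right) + 154\right) 82 = \left(-7 + 154\right) 82 = 147 \cdot 82 = 12054$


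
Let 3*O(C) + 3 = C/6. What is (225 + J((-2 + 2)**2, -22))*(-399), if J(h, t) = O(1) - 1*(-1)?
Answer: -538783/6 ≈ -89797.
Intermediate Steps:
O(C) = -1 + C/18 (O(C) = -1 + (C/6)/3 = -1 + C/18)
J(h, t) = 1/18 (J(h, t) = (-1 + (1/18)*1) - 1*(-1) = (-1 + 1/18) + 1 = -17/18 + 1 = 1/18)
(225 + J((-2 + 2)**2, -22))*(-399) = (225 + 1/18)*(-399) = (4051/18)*(-399) = -538783/6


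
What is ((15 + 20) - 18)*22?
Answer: 374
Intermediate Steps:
((15 + 20) - 18)*22 = (35 - 18)*22 = 17*22 = 374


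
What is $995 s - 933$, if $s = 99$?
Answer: $97572$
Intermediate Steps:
$995 s - 933 = 995 \cdot 99 - 933 = 98505 - 933 = 97572$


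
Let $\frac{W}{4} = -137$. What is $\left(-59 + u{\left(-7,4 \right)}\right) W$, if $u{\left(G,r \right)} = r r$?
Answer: $23564$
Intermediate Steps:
$u{\left(G,r \right)} = r^{2}$
$W = -548$ ($W = 4 \left(-137\right) = -548$)
$\left(-59 + u{\left(-7,4 \right)}\right) W = \left(-59 + 4^{2}\right) \left(-548\right) = \left(-59 + 16\right) \left(-548\right) = \left(-43\right) \left(-548\right) = 23564$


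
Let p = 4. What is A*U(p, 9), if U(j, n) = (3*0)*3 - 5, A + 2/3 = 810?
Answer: -12140/3 ≈ -4046.7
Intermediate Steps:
A = 2428/3 (A = -⅔ + 810 = 2428/3 ≈ 809.33)
U(j, n) = -5 (U(j, n) = 0*3 - 5 = 0 - 5 = -5)
A*U(p, 9) = (2428/3)*(-5) = -12140/3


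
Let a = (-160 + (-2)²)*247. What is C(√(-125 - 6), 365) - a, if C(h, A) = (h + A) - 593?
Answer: 38304 + I*√131 ≈ 38304.0 + 11.446*I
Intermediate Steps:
C(h, A) = -593 + A + h (C(h, A) = (A + h) - 593 = -593 + A + h)
a = -38532 (a = (-160 + 4)*247 = -156*247 = -38532)
C(√(-125 - 6), 365) - a = (-593 + 365 + √(-125 - 6)) - 1*(-38532) = (-593 + 365 + √(-131)) + 38532 = (-593 + 365 + I*√131) + 38532 = (-228 + I*√131) + 38532 = 38304 + I*√131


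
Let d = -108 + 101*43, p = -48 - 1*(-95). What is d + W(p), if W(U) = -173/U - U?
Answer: 196663/47 ≈ 4184.3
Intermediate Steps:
p = 47 (p = -48 + 95 = 47)
W(U) = -U - 173/U
d = 4235 (d = -108 + 4343 = 4235)
d + W(p) = 4235 + (-1*47 - 173/47) = 4235 + (-47 - 173*1/47) = 4235 + (-47 - 173/47) = 4235 - 2382/47 = 196663/47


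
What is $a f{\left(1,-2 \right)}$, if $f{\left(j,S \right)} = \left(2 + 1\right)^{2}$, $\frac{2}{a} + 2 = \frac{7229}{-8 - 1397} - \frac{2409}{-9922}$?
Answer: $- \frac{22811580}{8747483} \approx -2.6078$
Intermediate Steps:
$a = - \frac{2534620}{8747483}$ ($a = \frac{2}{-2 + \left(\frac{7229}{-8 - 1397} - \frac{2409}{-9922}\right)} = \frac{2}{-2 + \left(\frac{7229}{-1405} - - \frac{219}{902}\right)} = \frac{2}{-2 + \left(7229 \left(- \frac{1}{1405}\right) + \frac{219}{902}\right)} = \frac{2}{-2 + \left(- \frac{7229}{1405} + \frac{219}{902}\right)} = \frac{2}{-2 - \frac{6212863}{1267310}} = \frac{2}{- \frac{8747483}{1267310}} = 2 \left(- \frac{1267310}{8747483}\right) = - \frac{2534620}{8747483} \approx -0.28975$)
$f{\left(j,S \right)} = 9$ ($f{\left(j,S \right)} = 3^{2} = 9$)
$a f{\left(1,-2 \right)} = \left(- \frac{2534620}{8747483}\right) 9 = - \frac{22811580}{8747483}$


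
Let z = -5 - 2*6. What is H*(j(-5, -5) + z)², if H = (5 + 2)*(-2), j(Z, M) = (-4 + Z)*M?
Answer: -10976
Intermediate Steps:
j(Z, M) = M*(-4 + Z)
H = -14 (H = 7*(-2) = -14)
z = -17 (z = -5 - 12 = -17)
H*(j(-5, -5) + z)² = -14*(-5*(-4 - 5) - 17)² = -14*(-5*(-9) - 17)² = -14*(45 - 17)² = -14*28² = -14*784 = -10976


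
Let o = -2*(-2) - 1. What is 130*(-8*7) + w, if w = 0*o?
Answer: -7280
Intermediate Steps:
o = 3 (o = 4 - 1 = 3)
w = 0 (w = 0*3 = 0)
130*(-8*7) + w = 130*(-8*7) + 0 = 130*(-56) + 0 = -7280 + 0 = -7280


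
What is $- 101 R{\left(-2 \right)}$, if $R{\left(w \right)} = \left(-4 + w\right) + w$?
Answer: $808$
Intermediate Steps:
$R{\left(w \right)} = -4 + 2 w$
$- 101 R{\left(-2 \right)} = - 101 \left(-4 + 2 \left(-2\right)\right) = - 101 \left(-4 - 4\right) = \left(-101\right) \left(-8\right) = 808$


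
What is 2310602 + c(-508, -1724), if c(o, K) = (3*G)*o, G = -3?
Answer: 2315174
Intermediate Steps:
c(o, K) = -9*o (c(o, K) = (3*(-3))*o = -9*o)
2310602 + c(-508, -1724) = 2310602 - 9*(-508) = 2310602 + 4572 = 2315174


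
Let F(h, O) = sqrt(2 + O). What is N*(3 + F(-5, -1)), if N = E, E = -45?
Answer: -180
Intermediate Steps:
N = -45
N*(3 + F(-5, -1)) = -45*(3 + sqrt(2 - 1)) = -45*(3 + sqrt(1)) = -45*(3 + 1) = -45*4 = -180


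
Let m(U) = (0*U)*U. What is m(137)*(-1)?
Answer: 0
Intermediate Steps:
m(U) = 0 (m(U) = 0*U = 0)
m(137)*(-1) = 0*(-1) = 0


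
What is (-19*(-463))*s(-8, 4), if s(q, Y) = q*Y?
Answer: -281504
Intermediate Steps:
s(q, Y) = Y*q
(-19*(-463))*s(-8, 4) = (-19*(-463))*(4*(-8)) = 8797*(-32) = -281504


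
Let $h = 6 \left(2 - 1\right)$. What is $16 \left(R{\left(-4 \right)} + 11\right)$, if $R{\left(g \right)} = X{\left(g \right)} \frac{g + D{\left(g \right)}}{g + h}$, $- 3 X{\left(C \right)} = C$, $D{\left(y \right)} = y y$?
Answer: $304$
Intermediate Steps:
$h = 6$ ($h = 6 \cdot 1 = 6$)
$D{\left(y \right)} = y^{2}$
$X{\left(C \right)} = - \frac{C}{3}$
$R{\left(g \right)} = - \frac{g \left(g + g^{2}\right)}{3 \left(6 + g\right)}$ ($R{\left(g \right)} = - \frac{g}{3} \frac{g + g^{2}}{g + 6} = - \frac{g}{3} \frac{g + g^{2}}{6 + g} = - \frac{g \left(g + g^{2}\right)}{3 \left(6 + g\right)}$)
$16 \left(R{\left(-4 \right)} + 11\right) = 16 \left(- \frac{\left(-4\right)^{2} \left(1 - 4\right)}{18 + 3 \left(-4\right)} + 11\right) = 16 \left(\left(-1\right) 16 \frac{1}{18 - 12} \left(-3\right) + 11\right) = 16 \left(\left(-1\right) 16 \cdot \frac{1}{6} \left(-3\right) + 11\right) = 16 \left(8 + 11\right) = 16 \cdot 19 = 304$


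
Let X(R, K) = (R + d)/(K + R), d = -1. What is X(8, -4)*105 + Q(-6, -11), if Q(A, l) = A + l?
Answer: 667/4 ≈ 166.75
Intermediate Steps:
X(R, K) = (-1 + R)/(K + R) (X(R, K) = (R - 1)/(K + R) = (-1 + R)/(K + R))
X(8, -4)*105 + Q(-6, -11) = ((-1 + 8)/(-4 + 8))*105 + (-6 - 11) = (7/4)*105 - 17 = 735/4 - 17 = 667/4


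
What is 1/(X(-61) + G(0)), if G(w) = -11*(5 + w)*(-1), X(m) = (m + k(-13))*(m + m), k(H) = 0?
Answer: 1/7497 ≈ 0.00013339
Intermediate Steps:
X(m) = 2*m² (X(m) = (m + 0)*(m + m) = m*(2*m) = 2*m²)
G(w) = 55 + 11*w (G(w) = -11*(-5 - w) = 55 + 11*w)
1/(X(-61) + G(0)) = 1/(2*(-61)² + (55 + 11*0)) = 1/(2*3721 + (55 + 0)) = 1/(7442 + 55) = 1/7497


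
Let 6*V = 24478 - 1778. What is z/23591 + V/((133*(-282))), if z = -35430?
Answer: -2127135295/1327206069 ≈ -1.6027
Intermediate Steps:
V = 11350/3 (V = (24478 - 1778)/6 = (1/6)*22700 = 11350/3 ≈ 3783.3)
z/23591 + V/((133*(-282))) = -35430/23591 + 11350/(3*((133*(-282)))) = -35430*1/23591 + (11350/3)/(-37506) = -35430/23591 + (11350/3)*(-1/37506) = -35430/23591 - 5675/56259 = -2127135295/1327206069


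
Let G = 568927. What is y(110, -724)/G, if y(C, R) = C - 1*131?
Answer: -21/568927 ≈ -3.6912e-5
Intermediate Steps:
y(C, R) = -131 + C (y(C, R) = C - 131 = -131 + C)
y(110, -724)/G = (-131 + 110)/568927 = -21*1/568927 = -21/568927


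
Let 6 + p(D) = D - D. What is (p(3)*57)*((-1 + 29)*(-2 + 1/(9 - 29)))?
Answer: 98154/5 ≈ 19631.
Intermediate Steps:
p(D) = -6 (p(D) = -6 + (D - D) = -6 + 0 = -6)
(p(3)*57)*((-1 + 29)*(-2 + 1/(9 - 29))) = (-6*57)*((-1 + 29)*(-2 + 1/(9 - 29))) = -9576*(-2 + 1/(-20)) = -9576*(-2 - 1/20) = -9576*(-41)/20 = -342*(-287/5) = 98154/5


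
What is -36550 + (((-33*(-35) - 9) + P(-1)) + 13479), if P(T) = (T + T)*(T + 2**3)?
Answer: -21939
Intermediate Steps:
P(T) = 2*T*(8 + T) (P(T) = (2*T)*(T + 8) = (2*T)*(8 + T) = 2*T*(8 + T))
-36550 + (((-33*(-35) - 9) + P(-1)) + 13479) = -36550 + (((-33*(-35) - 9) + 2*(-1)*(8 - 1)) + 13479) = -36550 + (((1155 - 9) + 2*(-1)*7) + 13479) = -36550 + ((1146 - 14) + 13479) = -36550 + (1132 + 13479) = -36550 + 14611 = -21939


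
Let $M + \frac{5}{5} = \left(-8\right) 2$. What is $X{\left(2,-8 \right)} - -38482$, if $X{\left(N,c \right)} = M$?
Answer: $38465$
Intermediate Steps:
$M = -17$ ($M = -1 - 16 = -17$)
$X{\left(N,c \right)} = -17$
$X{\left(2,-8 \right)} - -38482 = -17 - -38482 = -17 + 38482 = 38465$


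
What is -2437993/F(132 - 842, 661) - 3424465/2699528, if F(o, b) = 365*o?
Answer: 2846990131277/349791340600 ≈ 8.1391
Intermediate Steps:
-2437993/F(132 - 842, 661) - 3424465/2699528 = -2437993*1/(365*(132 - 842)) - 3424465/2699528 = -2437993/(365*(-710)) - 3424465*1/2699528 = -2437993/(-259150) - 3424465/2699528 = -2437993*(-1/259150) - 3424465/2699528 = 2437993/259150 - 3424465/2699528 = 2846990131277/349791340600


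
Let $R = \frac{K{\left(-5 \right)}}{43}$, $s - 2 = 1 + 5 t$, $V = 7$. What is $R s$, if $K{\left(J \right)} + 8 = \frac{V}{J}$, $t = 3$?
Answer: $- \frac{846}{215} \approx -3.9349$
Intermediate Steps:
$s = 18$ ($s = 2 + \left(1 + 5 \cdot 3\right) = 2 + \left(1 + 15\right) = 2 + 16 = 18$)
$K{\left(J \right)} = -8 + \frac{7}{J}$
$R = - \frac{47}{215}$ ($R = \frac{-8 + \frac{7}{-5}}{43} = \left(-8 + 7 \left(- \frac{1}{5}\right)\right) \frac{1}{43} = \left(-8 - \frac{7}{5}\right) \frac{1}{43} = \left(- \frac{47}{5}\right) \frac{1}{43} = - \frac{47}{215} \approx -0.2186$)
$R s = \left(- \frac{47}{215}\right) 18 = - \frac{846}{215}$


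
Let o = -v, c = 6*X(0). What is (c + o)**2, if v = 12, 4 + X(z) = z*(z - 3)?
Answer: 1296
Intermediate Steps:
X(z) = -4 + z*(-3 + z) (X(z) = -4 + z*(z - 3) = -4 + z*(-3 + z))
c = -24 (c = 6*(-4 + 0**2 - 3*0) = 6*(-4 + 0 + 0) = 6*(-4) = -24)
o = -12 (o = -1*12 = -12)
(c + o)**2 = (-24 - 12)**2 = (-36)**2 = 1296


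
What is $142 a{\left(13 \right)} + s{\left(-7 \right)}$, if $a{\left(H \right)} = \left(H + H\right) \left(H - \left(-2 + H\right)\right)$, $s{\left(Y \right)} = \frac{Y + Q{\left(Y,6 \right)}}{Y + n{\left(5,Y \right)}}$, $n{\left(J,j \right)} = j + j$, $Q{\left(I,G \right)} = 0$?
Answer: $\frac{22153}{3} \approx 7384.3$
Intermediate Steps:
$n{\left(J,j \right)} = 2 j$
$s{\left(Y \right)} = \frac{1}{3}$ ($s{\left(Y \right)} = \frac{Y + 0}{Y + 2 Y} = \frac{Y}{3 Y} = Y \frac{1}{3 Y} = \frac{1}{3}$)
$a{\left(H \right)} = 4 H$ ($a{\left(H \right)} = 2 H 2 = 4 H$)
$142 a{\left(13 \right)} + s{\left(-7 \right)} = 142 \cdot 4 \cdot 13 + \frac{1}{3} = 142 \cdot 52 + \frac{1}{3} = 7384 + \frac{1}{3} = \frac{22153}{3}$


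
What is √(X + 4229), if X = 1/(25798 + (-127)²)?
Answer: 2*√1858511587567/41927 ≈ 65.031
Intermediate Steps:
X = 1/41927 (X = 1/(25798 + 16129) = 1/41927 ≈ 2.3851e-5)
√(X + 4229) = √(1/41927 + 4229) = √(177309284/41927) = 2*√1858511587567/41927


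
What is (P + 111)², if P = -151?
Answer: 1600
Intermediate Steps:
(P + 111)² = (-151 + 111)² = (-40)² = 1600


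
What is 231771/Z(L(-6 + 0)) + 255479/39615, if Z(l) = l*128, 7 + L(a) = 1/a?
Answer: -26841746287/109020480 ≈ -246.21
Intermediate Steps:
L(a) = -7 + 1/a
Z(l) = 128*l
231771/Z(L(-6 + 0)) + 255479/39615 = 231771/((128*(-7 + 1/(-6 + 0)))) + 255479/39615 = 231771/((128*(-7 + 1/(-6)))) + 255479*(1/39615) = 231771/((128*(-7 - ⅙))) + 255479/39615 = 231771/((128*(-43/6))) + 255479/39615 = 231771/(-2752/3) + 255479/39615 = 231771*(-3/2752) + 255479/39615 = -695313/2752 + 255479/39615 = -26841746287/109020480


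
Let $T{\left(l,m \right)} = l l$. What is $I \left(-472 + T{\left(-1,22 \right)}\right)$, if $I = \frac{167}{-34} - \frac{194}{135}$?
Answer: $\frac{4575137}{1530} \approx 2990.3$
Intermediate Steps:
$T{\left(l,m \right)} = l^{2}$
$I = - \frac{29141}{4590}$ ($I = 167 \left(- \frac{1}{34}\right) - \frac{194}{135} = - \frac{167}{34} - \frac{194}{135} = - \frac{29141}{4590} \approx -6.3488$)
$I \left(-472 + T{\left(-1,22 \right)}\right) = - \frac{29141 \left(-472 + \left(-1\right)^{2}\right)}{4590} = - \frac{29141 \left(-472 + 1\right)}{4590} = \left(- \frac{29141}{4590}\right) \left(-471\right) = \frac{4575137}{1530}$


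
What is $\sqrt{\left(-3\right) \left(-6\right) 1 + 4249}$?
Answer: $\sqrt{4267} \approx 65.322$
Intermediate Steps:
$\sqrt{\left(-3\right) \left(-6\right) 1 + 4249} = \sqrt{18 \cdot 1 + 4249} = \sqrt{18 + 4249} = \sqrt{4267}$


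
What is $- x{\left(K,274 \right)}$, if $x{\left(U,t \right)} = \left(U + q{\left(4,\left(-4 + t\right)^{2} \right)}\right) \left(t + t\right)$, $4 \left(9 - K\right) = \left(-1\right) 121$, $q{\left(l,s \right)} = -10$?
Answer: $-16029$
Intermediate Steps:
$K = \frac{157}{4}$ ($K = 9 - \frac{\left(-1\right) 121}{4} = 9 - - \frac{121}{4} = 9 + \frac{121}{4} = \frac{157}{4} \approx 39.25$)
$x{\left(U,t \right)} = 2 t \left(-10 + U\right)$ ($x{\left(U,t \right)} = \left(U - 10\right) \left(t + t\right) = \left(-10 + U\right) 2 t = 2 t \left(-10 + U\right)$)
$- x{\left(K,274 \right)} = - 2 \cdot 274 \left(-10 + \frac{157}{4}\right) = - \frac{2 \cdot 274 \cdot 117}{4} = \left(-1\right) 16029 = -16029$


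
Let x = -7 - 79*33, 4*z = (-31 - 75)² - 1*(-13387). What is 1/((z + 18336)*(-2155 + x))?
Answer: -4/467204623 ≈ -8.5616e-9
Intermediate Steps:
z = 24623/4 (z = ((-31 - 75)² - 1*(-13387))/4 = ((-106)² + 13387)/4 = (11236 + 13387)/4 = (¼)*24623 = 24623/4 ≈ 6155.8)
x = -2614 (x = -7 - 2607 = -2614)
1/((z + 18336)*(-2155 + x)) = 1/((24623/4 + 18336)*(-2155 - 2614)) = 1/((97967/4)*(-4769)) = 1/(-467204623/4) = -4/467204623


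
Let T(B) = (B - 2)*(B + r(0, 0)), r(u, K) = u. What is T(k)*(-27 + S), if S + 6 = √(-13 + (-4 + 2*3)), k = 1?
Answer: 33 - I*√11 ≈ 33.0 - 3.3166*I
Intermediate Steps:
T(B) = B*(-2 + B) (T(B) = (B - 2)*(B + 0) = (-2 + B)*B = B*(-2 + B))
S = -6 + I*√11 (S = -6 + √(-13 + (-4 + 2*3)) = -6 + √(-13 + (-4 + 6)) = -6 + √(-13 + 2) = -6 + √(-11) = -6 + I*√11 ≈ -6.0 + 3.3166*I)
T(k)*(-27 + S) = (1*(-2 + 1))*(-27 + (-6 + I*√11)) = (1*(-1))*(-33 + I*√11) = -(-33 + I*√11) = 33 - I*√11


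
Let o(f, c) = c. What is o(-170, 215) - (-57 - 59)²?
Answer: -13241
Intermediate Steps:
o(-170, 215) - (-57 - 59)² = 215 - (-57 - 59)² = 215 - 1*(-116)² = 215 - 1*13456 = 215 - 13456 = -13241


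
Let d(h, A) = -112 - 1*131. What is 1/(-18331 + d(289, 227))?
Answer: -1/18574 ≈ -5.3839e-5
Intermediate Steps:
d(h, A) = -243 (d(h, A) = -112 - 131 = -243)
1/(-18331 + d(289, 227)) = 1/(-18331 - 243) = 1/(-18574) = -1/18574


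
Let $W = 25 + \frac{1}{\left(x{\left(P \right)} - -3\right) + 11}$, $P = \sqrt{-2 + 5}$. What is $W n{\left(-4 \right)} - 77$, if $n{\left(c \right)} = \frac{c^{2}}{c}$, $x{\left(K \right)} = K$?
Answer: $- \frac{34217}{193} + \frac{4 \sqrt{3}}{193} \approx -177.25$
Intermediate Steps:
$P = \sqrt{3} \approx 1.732$
$n{\left(c \right)} = c$
$W = 25 + \frac{1}{14 + \sqrt{3}}$ ($W = 25 + \frac{1}{\left(\sqrt{3} - -3\right) + 11} = 25 + \frac{1}{\left(\sqrt{3} + 3\right) + 11} = 25 + \frac{1}{\left(3 + \sqrt{3}\right) + 11} = 25 + \frac{1}{14 + \sqrt{3}} \approx 25.064$)
$W n{\left(-4 \right)} - 77 = \left(\frac{4839}{193} - \frac{\sqrt{3}}{193}\right) \left(-4\right) - 77 = \left(- \frac{19356}{193} + \frac{4 \sqrt{3}}{193}\right) - 77 = - \frac{34217}{193} + \frac{4 \sqrt{3}}{193}$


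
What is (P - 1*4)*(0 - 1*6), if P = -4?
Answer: 48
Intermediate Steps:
(P - 1*4)*(0 - 1*6) = (-4 - 1*4)*(0 - 1*6) = (-4 - 4)*(0 - 6) = -8*(-6) = 48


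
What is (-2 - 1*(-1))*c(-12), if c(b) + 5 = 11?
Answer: -6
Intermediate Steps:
c(b) = 6 (c(b) = -5 + 11 = 6)
(-2 - 1*(-1))*c(-12) = (-2 - 1*(-1))*6 = (-2 + 1)*6 = -1*6 = -6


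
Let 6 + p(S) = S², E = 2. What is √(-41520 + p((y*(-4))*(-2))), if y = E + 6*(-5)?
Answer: 5*√346 ≈ 93.005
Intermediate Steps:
y = -28 (y = 2 + 6*(-5) = 2 - 30 = -28)
p(S) = -6 + S²
√(-41520 + p((y*(-4))*(-2))) = √(-41520 + (-6 + (-28*(-4)*(-2))²)) = √(-41520 + (-6 + (112*(-2))²)) = √(-41520 + (-6 + (-224)²)) = √(-41520 + (-6 + 50176)) = √(-41520 + 50170) = √8650 = 5*√346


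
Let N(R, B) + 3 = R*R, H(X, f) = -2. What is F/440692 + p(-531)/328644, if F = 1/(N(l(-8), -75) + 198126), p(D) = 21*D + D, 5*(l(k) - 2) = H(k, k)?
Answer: -708321433366781/19926860916144252 ≈ -0.035546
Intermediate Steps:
l(k) = 8/5 (l(k) = 2 + (1/5)*(-2) = 2 - 2/5 = 8/5)
p(D) = 22*D
N(R, B) = -3 + R**2 (N(R, B) = -3 + R*R = -3 + R**2)
F = 25/4953139 (F = 1/((-3 + (8/5)**2) + 198126) = 1/((-3 + 64/25) + 198126) = 1/(-11/25 + 198126) = 1/(4953139/25) = 25/4953139 ≈ 5.0473e-6)
F/440692 + p(-531)/328644 = (25/4953139)/440692 + (22*(-531))/328644 = (25/4953139)*(1/440692) - 11682*1/328644 = 25/2182808732188 - 649/18258 = -708321433366781/19926860916144252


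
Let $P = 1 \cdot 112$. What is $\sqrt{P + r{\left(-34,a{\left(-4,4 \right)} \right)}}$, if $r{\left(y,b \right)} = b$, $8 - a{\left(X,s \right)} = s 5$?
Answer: $10$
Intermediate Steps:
$a{\left(X,s \right)} = 8 - 5 s$ ($a{\left(X,s \right)} = 8 - s 5 = 8 - 5 s$)
$P = 112$
$\sqrt{P + r{\left(-34,a{\left(-4,4 \right)} \right)}} = \sqrt{112 + \left(8 - 20\right)} = \sqrt{112 - 12} = \sqrt{100} = 10$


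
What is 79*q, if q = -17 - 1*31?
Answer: -3792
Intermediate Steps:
q = -48 (q = -17 - 31 = -48)
79*q = 79*(-48) = -3792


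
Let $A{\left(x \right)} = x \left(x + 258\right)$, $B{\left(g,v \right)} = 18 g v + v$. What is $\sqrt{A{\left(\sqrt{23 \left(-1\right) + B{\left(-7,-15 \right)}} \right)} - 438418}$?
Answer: $\sqrt{-436566 + 516 \sqrt{463}} \approx 652.28 i$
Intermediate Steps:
$B{\left(g,v \right)} = v + 18 g v$ ($B{\left(g,v \right)} = 18 g v + v = v + 18 g v$)
$A{\left(x \right)} = x \left(258 + x\right)$
$\sqrt{A{\left(\sqrt{23 \left(-1\right) + B{\left(-7,-15 \right)}} \right)} - 438418} = \sqrt{\sqrt{23 \left(-1\right) - 15 \left(1 + 18 \left(-7\right)\right)} \left(258 + \sqrt{23 \left(-1\right) - 15 \left(1 + 18 \left(-7\right)\right)}\right) - 438418} = \sqrt{\sqrt{-23 - 15 \left(1 - 126\right)} \left(258 + \sqrt{-23 - 15 \left(1 - 126\right)}\right) - 438418} = \sqrt{\sqrt{-23 - -1875} \left(258 + \sqrt{-23 - -1875}\right) - 438418} = \sqrt{\sqrt{-23 + 1875} \left(258 + \sqrt{-23 + 1875}\right) - 438418} = \sqrt{\sqrt{1852} \left(258 + \sqrt{1852}\right) - 438418} = \sqrt{2 \sqrt{463} \left(258 + 2 \sqrt{463}\right) - 438418} = \sqrt{-438418 + 2 \sqrt{463} \left(258 + 2 \sqrt{463}\right)}$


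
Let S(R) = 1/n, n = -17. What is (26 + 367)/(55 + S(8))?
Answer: 6681/934 ≈ 7.1531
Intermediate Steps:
S(R) = -1/17 (S(R) = 1/(-17) = -1/17)
(26 + 367)/(55 + S(8)) = (26 + 367)/(55 - 1/17) = 393/(934/17) = 393*(17/934) = 6681/934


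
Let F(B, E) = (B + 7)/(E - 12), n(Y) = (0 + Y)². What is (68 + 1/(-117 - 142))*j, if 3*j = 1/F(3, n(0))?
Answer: -35222/1295 ≈ -27.198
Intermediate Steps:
n(Y) = Y²
F(B, E) = (7 + B)/(-12 + E)
j = -⅖ (j = 1/(3*(((7 + 3)/(-12 + 0²)))) = 1/(3*((10/(-12 + 0)))) = 1/(3*((10/(-12)))) = 1/(3*((-1/12*10))) = 1/(3*(-⅚)) = (⅓)*(-6/5) = -⅖ ≈ -0.40000)
(68 + 1/(-117 - 142))*j = (68 + 1/(-117 - 142))*(-⅖) = (68 + 1/(-259))*(-⅖) = (68 - 1/259)*(-⅖) = (17611/259)*(-⅖) = -35222/1295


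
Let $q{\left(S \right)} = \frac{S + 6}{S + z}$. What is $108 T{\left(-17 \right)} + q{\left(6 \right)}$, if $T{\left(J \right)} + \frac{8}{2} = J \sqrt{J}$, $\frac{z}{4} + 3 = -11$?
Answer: $- \frac{10806}{25} - 1836 i \sqrt{17} \approx -432.24 - 7570.0 i$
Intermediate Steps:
$z = -56$ ($z = -12 + 4 \left(-11\right) = -12 - 44 = -56$)
$T{\left(J \right)} = -4 + J^{\frac{3}{2}}$ ($T{\left(J \right)} = -4 + J \sqrt{J} = -4 + J^{\frac{3}{2}}$)
$q{\left(S \right)} = \frac{6 + S}{-56 + S}$ ($q{\left(S \right)} = \frac{S + 6}{S - 56} = \frac{6 + S}{-56 + S}$)
$108 T{\left(-17 \right)} + q{\left(6 \right)} = 108 \left(-4 + \left(-17\right)^{\frac{3}{2}}\right) + \frac{6 + 6}{-56 + 6} = 108 \left(-4 - 17 i \sqrt{17}\right) + \frac{1}{-50} \cdot 12 = \left(-432 - 1836 i \sqrt{17}\right) - \frac{6}{25} = - \frac{10806}{25} - 1836 i \sqrt{17}$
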